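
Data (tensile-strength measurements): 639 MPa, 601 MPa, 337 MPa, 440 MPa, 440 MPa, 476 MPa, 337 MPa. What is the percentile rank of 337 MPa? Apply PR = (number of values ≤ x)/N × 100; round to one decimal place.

28.6

N = 7.
Strictly below 337: 0. Equal to 337: 2.
PR = 2/7 × 100 = 28.6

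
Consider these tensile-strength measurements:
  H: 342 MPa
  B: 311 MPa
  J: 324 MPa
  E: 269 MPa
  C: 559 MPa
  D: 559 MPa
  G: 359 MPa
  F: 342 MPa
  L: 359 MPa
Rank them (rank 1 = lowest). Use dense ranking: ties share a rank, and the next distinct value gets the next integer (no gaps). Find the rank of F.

Sorted (ascending): 269, 311, 324, 342, 342, 359, 359, 559, 559
The 2 values of 342 share dense rank 4.
The 2 values of 359 share dense rank 5.
The 2 values of 559 share dense rank 6.
Remaining distinct values take the next consecutive integers.
F has value 342 MPa → rank 4.

4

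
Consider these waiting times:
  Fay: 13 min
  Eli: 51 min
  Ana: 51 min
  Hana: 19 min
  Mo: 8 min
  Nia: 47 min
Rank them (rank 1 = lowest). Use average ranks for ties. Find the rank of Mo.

Sorted (ascending): 8, 13, 19, 47, 51, 51
The 2 values of 51 occupy positions 5–6 → average rank (5+6)/2 = 5.5.
Mo has value 8 min → rank 1.

1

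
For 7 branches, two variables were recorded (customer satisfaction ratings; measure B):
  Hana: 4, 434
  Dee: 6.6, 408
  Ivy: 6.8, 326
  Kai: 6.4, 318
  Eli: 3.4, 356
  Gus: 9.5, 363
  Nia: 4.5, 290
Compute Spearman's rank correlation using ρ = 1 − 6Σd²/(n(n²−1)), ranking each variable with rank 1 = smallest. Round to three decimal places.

0.000

Ranks of variable 1: 2, 5, 6, 4, 1, 7, 3
Ranks of variable 2: 7, 6, 3, 2, 4, 5, 1
d = r₁ − r₂: -5, -1, 3, 2, -3, 2, 2
d²: 25, 1, 9, 4, 9, 4, 4; Σd² = 56
ρ = 1 − 6·56/(7·48) = 1 − 336/336 = 0.000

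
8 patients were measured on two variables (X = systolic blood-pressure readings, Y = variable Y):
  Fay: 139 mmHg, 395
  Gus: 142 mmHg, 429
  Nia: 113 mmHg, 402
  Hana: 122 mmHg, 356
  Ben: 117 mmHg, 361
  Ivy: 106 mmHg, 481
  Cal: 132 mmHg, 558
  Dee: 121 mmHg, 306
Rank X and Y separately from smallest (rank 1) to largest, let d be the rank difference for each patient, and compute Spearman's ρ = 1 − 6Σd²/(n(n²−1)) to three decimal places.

Ranks of variable 1: 7, 8, 2, 5, 3, 1, 6, 4
Ranks of variable 2: 4, 6, 5, 2, 3, 7, 8, 1
d = r₁ − r₂: 3, 2, -3, 3, 0, -6, -2, 3
d²: 9, 4, 9, 9, 0, 36, 4, 9; Σd² = 80
ρ = 1 − 6·80/(8·63) = 1 − 480/504 = 0.048

0.048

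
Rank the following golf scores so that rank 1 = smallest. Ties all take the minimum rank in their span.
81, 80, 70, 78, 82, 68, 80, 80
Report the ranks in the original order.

7, 4, 2, 3, 8, 1, 4, 4

Sorted (ascending): 68, 70, 78, 80, 80, 80, 81, 82
The 3 values of 80 occupy positions 4–6 → each gets rank 4.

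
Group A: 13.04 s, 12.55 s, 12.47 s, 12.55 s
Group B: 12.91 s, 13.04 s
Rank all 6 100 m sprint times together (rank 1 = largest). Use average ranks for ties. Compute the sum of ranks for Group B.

Sorted (descending): 13.04, 13.04, 12.91, 12.55, 12.55, 12.47
The 2 values of 13.04 occupy positions 1–2 → average rank (1+2)/2 = 1.5.
The 2 values of 12.55 occupy positions 4–5 → average rank (4+5)/2 = 4.5.
Group B values → pooled ranks: 12.91→3, 13.04→1.5
Rank sum = 3 + 1.5 = 4.5

4.5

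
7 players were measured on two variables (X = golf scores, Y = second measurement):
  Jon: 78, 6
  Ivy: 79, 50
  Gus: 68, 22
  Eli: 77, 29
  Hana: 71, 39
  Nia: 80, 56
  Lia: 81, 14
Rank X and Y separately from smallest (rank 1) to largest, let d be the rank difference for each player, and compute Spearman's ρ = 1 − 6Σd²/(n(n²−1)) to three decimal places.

0.107

Ranks of variable 1: 4, 5, 1, 3, 2, 6, 7
Ranks of variable 2: 1, 6, 3, 4, 5, 7, 2
d = r₁ − r₂: 3, -1, -2, -1, -3, -1, 5
d²: 9, 1, 4, 1, 9, 1, 25; Σd² = 50
ρ = 1 − 6·50/(7·48) = 1 − 300/336 = 0.107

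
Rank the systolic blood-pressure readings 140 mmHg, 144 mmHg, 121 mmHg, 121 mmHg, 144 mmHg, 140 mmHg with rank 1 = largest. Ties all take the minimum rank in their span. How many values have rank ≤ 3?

Sorted (descending): 144, 144, 140, 140, 121, 121
The 2 values of 144 occupy positions 1–2 → each gets rank 1.
The 2 values of 140 occupy positions 3–4 → each gets rank 3.
The 2 values of 121 occupy positions 5–6 → each gets rank 5.
Ranks ≤ 3: {1, 1, 3, 3} → 4 values.

4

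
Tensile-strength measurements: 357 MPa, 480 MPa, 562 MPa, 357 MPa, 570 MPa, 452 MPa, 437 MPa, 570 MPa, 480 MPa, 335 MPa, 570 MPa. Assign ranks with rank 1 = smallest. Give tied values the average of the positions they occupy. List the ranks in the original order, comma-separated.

Sorted (ascending): 335, 357, 357, 437, 452, 480, 480, 562, 570, 570, 570
The 2 values of 357 occupy positions 2–3 → average rank (2+3)/2 = 2.5.
The 2 values of 480 occupy positions 6–7 → average rank (6+7)/2 = 6.5.
The 3 values of 570 occupy positions 9–11 → average rank 10.

2.5, 6.5, 8, 2.5, 10, 5, 4, 10, 6.5, 1, 10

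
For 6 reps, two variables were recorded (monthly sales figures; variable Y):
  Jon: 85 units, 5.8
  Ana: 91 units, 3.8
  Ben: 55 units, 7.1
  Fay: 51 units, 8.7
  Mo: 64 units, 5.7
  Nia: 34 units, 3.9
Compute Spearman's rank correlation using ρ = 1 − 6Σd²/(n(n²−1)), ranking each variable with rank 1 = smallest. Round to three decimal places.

Ranks of variable 1: 5, 6, 3, 2, 4, 1
Ranks of variable 2: 4, 1, 5, 6, 3, 2
d = r₁ − r₂: 1, 5, -2, -4, 1, -1
d²: 1, 25, 4, 16, 1, 1; Σd² = 48
ρ = 1 − 6·48/(6·35) = 1 − 288/210 = -0.371

-0.371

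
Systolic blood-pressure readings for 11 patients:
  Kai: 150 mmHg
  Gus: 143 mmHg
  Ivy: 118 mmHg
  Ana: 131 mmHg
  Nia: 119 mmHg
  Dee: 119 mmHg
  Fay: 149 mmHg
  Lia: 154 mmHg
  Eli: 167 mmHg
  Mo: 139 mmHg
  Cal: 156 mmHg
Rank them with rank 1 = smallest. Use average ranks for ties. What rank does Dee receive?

2.5

Sorted (ascending): 118, 119, 119, 131, 139, 143, 149, 150, 154, 156, 167
The 2 values of 119 occupy positions 2–3 → average rank (2+3)/2 = 2.5.
Dee has value 119 mmHg → rank 2.5.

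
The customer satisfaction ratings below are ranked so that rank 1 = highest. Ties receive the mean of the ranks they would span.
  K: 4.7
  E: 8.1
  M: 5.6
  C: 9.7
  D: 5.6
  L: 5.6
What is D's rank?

Sorted (descending): 9.7, 8.1, 5.6, 5.6, 5.6, 4.7
The 3 values of 5.6 occupy positions 3–5 → average rank 4.
D has value 5.6 → rank 4.

4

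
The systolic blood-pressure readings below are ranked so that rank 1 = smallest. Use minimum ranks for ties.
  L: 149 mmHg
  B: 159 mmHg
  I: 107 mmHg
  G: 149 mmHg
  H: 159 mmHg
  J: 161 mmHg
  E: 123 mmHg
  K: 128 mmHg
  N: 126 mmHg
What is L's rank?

5

Sorted (ascending): 107, 123, 126, 128, 149, 149, 159, 159, 161
The 2 values of 149 occupy positions 5–6 → each gets rank 5.
The 2 values of 159 occupy positions 7–8 → each gets rank 7.
L has value 149 mmHg → rank 5.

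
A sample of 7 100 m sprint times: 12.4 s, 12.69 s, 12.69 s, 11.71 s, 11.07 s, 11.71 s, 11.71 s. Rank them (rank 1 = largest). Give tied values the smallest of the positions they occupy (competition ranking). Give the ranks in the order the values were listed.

3, 1, 1, 4, 7, 4, 4

Sorted (descending): 12.69, 12.69, 12.4, 11.71, 11.71, 11.71, 11.07
The 2 values of 12.69 occupy positions 1–2 → each gets rank 1.
The 3 values of 11.71 occupy positions 4–6 → each gets rank 4.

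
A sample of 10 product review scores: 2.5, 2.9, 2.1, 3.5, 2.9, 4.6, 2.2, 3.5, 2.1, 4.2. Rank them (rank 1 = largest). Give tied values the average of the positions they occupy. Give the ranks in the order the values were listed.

7, 5.5, 9.5, 3.5, 5.5, 1, 8, 3.5, 9.5, 2

Sorted (descending): 4.6, 4.2, 3.5, 3.5, 2.9, 2.9, 2.5, 2.2, 2.1, 2.1
The 2 values of 3.5 occupy positions 3–4 → average rank (3+4)/2 = 3.5.
The 2 values of 2.9 occupy positions 5–6 → average rank (5+6)/2 = 5.5.
The 2 values of 2.1 occupy positions 9–10 → average rank (9+10)/2 = 9.5.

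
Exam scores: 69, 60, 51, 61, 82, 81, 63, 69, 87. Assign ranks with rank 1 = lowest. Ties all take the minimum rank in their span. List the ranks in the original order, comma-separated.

Sorted (ascending): 51, 60, 61, 63, 69, 69, 81, 82, 87
The 2 values of 69 occupy positions 5–6 → each gets rank 5.

5, 2, 1, 3, 8, 7, 4, 5, 9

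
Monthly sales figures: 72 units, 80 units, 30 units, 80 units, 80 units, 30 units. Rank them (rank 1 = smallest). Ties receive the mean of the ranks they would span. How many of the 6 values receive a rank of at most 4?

3

Sorted (ascending): 30, 30, 72, 80, 80, 80
The 2 values of 30 occupy positions 1–2 → average rank (1+2)/2 = 1.5.
The 3 values of 80 occupy positions 4–6 → average rank 5.
Ranks ≤ 4: {1.5, 1.5, 3} → 3 values.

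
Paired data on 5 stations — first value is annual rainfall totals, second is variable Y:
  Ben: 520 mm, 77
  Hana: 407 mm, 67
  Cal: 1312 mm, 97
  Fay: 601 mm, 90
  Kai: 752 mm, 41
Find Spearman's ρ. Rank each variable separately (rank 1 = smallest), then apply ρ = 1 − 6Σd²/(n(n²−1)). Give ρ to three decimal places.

Ranks of variable 1: 2, 1, 5, 3, 4
Ranks of variable 2: 3, 2, 5, 4, 1
d = r₁ − r₂: -1, -1, 0, -1, 3
d²: 1, 1, 0, 1, 9; Σd² = 12
ρ = 1 − 6·12/(5·24) = 1 − 72/120 = 0.400

0.400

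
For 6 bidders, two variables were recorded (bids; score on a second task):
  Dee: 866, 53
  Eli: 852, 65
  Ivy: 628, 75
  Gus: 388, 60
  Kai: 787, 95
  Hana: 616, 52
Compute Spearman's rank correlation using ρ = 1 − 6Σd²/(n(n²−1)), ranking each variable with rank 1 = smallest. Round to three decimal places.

0.143

Ranks of variable 1: 6, 5, 3, 1, 4, 2
Ranks of variable 2: 2, 4, 5, 3, 6, 1
d = r₁ − r₂: 4, 1, -2, -2, -2, 1
d²: 16, 1, 4, 4, 4, 1; Σd² = 30
ρ = 1 − 6·30/(6·35) = 1 − 180/210 = 0.143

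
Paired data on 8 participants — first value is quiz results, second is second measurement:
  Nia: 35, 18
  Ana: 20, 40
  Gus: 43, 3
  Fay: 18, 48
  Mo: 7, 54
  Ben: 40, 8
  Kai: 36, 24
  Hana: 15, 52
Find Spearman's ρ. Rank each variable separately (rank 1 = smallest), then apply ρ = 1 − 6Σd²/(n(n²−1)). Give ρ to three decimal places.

-0.976

Ranks of variable 1: 5, 4, 8, 3, 1, 7, 6, 2
Ranks of variable 2: 3, 5, 1, 6, 8, 2, 4, 7
d = r₁ − r₂: 2, -1, 7, -3, -7, 5, 2, -5
d²: 4, 1, 49, 9, 49, 25, 4, 25; Σd² = 166
ρ = 1 − 6·166/(8·63) = 1 − 996/504 = -0.976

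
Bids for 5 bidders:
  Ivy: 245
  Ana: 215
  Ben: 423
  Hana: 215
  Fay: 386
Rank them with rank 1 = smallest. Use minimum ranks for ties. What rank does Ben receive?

Sorted (ascending): 215, 215, 245, 386, 423
The 2 values of 215 occupy positions 1–2 → each gets rank 1.
Ben has value 423 → rank 5.

5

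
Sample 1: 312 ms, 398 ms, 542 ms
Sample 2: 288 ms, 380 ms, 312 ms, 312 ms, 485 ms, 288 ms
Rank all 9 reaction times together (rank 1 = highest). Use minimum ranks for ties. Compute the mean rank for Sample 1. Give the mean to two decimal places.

Sorted (descending): 542, 485, 398, 380, 312, 312, 312, 288, 288
The 3 values of 312 occupy positions 5–7 → each gets rank 5.
The 2 values of 288 occupy positions 8–9 → each gets rank 8.
Sample 1 values → pooled ranks: 312→5, 398→3, 542→1
Mean rank = (5 + 3 + 1) / 3 = 3.00

3.00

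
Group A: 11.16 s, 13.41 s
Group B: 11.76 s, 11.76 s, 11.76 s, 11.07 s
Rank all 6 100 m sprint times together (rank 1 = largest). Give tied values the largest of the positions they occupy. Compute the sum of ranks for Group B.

18

Sorted (descending): 13.41, 11.76, 11.76, 11.76, 11.16, 11.07
The 3 values of 11.76 occupy positions 2–4 → each gets rank 4.
Group B values → pooled ranks: 11.76→4, 11.76→4, 11.76→4, 11.07→6
Rank sum = 4 + 4 + 4 + 6 = 18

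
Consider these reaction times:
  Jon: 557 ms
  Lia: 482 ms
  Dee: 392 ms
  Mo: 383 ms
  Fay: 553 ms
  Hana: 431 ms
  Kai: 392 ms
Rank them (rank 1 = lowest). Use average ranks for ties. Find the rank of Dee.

Sorted (ascending): 383, 392, 392, 431, 482, 553, 557
The 2 values of 392 occupy positions 2–3 → average rank (2+3)/2 = 2.5.
Dee has value 392 ms → rank 2.5.

2.5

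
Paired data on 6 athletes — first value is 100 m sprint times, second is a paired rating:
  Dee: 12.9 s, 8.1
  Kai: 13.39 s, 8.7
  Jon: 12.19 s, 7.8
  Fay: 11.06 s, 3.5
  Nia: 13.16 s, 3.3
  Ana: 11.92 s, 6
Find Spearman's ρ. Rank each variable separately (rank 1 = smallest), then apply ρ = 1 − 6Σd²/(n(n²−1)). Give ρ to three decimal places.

0.429

Ranks of variable 1: 4, 6, 3, 1, 5, 2
Ranks of variable 2: 5, 6, 4, 2, 1, 3
d = r₁ − r₂: -1, 0, -1, -1, 4, -1
d²: 1, 0, 1, 1, 16, 1; Σd² = 20
ρ = 1 − 6·20/(6·35) = 1 − 120/210 = 0.429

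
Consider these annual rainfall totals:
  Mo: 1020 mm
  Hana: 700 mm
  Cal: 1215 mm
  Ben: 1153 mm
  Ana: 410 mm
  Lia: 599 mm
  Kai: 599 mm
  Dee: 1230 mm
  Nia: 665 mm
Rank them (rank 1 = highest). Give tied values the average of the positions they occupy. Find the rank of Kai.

7.5

Sorted (descending): 1230, 1215, 1153, 1020, 700, 665, 599, 599, 410
The 2 values of 599 occupy positions 7–8 → average rank (7+8)/2 = 7.5.
Kai has value 599 mm → rank 7.5.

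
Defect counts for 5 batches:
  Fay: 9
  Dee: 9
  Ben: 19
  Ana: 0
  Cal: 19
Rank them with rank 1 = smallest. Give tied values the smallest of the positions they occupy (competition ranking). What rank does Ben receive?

4

Sorted (ascending): 0, 9, 9, 19, 19
The 2 values of 9 occupy positions 2–3 → each gets rank 2.
The 2 values of 19 occupy positions 4–5 → each gets rank 4.
Ben has value 19 → rank 4.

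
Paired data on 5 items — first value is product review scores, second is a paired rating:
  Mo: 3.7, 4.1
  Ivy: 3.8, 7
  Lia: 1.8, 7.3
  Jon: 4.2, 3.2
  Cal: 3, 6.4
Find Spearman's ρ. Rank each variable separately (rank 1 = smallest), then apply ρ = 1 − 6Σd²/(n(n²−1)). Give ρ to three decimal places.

Ranks of variable 1: 3, 4, 1, 5, 2
Ranks of variable 2: 2, 4, 5, 1, 3
d = r₁ − r₂: 1, 0, -4, 4, -1
d²: 1, 0, 16, 16, 1; Σd² = 34
ρ = 1 − 6·34/(5·24) = 1 − 204/120 = -0.700

-0.700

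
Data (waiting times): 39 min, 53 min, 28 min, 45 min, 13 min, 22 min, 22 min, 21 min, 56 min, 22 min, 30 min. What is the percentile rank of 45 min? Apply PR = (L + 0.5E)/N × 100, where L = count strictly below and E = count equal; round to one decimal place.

N = 11.
Strictly below 45: 8. Equal to 45: 1.
PR = (8 + 0.5·1)/11 × 100 = 77.3

77.3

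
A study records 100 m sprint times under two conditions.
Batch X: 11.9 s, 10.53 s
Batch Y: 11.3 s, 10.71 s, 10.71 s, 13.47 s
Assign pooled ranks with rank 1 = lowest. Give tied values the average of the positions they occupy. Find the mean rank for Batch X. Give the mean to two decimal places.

3.00

Sorted (ascending): 10.53, 10.71, 10.71, 11.3, 11.9, 13.47
The 2 values of 10.71 occupy positions 2–3 → average rank (2+3)/2 = 2.5.
Batch X values → pooled ranks: 11.9→5, 10.53→1
Mean rank = (5 + 1) / 2 = 3.00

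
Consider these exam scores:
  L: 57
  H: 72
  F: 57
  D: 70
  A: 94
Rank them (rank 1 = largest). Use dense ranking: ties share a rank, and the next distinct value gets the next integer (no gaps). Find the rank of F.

4

Sorted (descending): 94, 72, 70, 57, 57
The 2 values of 57 share dense rank 4.
Remaining distinct values take the next consecutive integers.
F has value 57 → rank 4.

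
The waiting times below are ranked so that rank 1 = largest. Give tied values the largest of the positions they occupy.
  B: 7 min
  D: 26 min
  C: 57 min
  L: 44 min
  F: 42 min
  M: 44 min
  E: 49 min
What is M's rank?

Sorted (descending): 57, 49, 44, 44, 42, 26, 7
The 2 values of 44 occupy positions 3–4 → each gets rank 4.
M has value 44 min → rank 4.

4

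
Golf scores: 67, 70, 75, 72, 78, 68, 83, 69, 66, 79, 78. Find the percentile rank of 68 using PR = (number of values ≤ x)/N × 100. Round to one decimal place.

N = 11.
Strictly below 68: 2. Equal to 68: 1.
PR = 3/11 × 100 = 27.3

27.3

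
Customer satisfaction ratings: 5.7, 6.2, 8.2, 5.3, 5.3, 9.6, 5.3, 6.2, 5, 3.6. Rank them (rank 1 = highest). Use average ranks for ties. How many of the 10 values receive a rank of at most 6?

5

Sorted (descending): 9.6, 8.2, 6.2, 6.2, 5.7, 5.3, 5.3, 5.3, 5, 3.6
The 2 values of 6.2 occupy positions 3–4 → average rank (3+4)/2 = 3.5.
The 3 values of 5.3 occupy positions 6–8 → average rank 7.
Ranks ≤ 6: {1, 2, 3.5, 3.5, 5} → 5 values.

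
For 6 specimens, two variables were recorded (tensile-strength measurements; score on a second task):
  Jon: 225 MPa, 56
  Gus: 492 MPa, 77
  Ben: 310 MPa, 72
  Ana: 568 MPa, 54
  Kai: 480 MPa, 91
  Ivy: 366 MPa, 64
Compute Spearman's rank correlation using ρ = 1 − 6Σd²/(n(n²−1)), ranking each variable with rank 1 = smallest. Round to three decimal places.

Ranks of variable 1: 1, 5, 2, 6, 4, 3
Ranks of variable 2: 2, 5, 4, 1, 6, 3
d = r₁ − r₂: -1, 0, -2, 5, -2, 0
d²: 1, 0, 4, 25, 4, 0; Σd² = 34
ρ = 1 − 6·34/(6·35) = 1 − 204/210 = 0.029

0.029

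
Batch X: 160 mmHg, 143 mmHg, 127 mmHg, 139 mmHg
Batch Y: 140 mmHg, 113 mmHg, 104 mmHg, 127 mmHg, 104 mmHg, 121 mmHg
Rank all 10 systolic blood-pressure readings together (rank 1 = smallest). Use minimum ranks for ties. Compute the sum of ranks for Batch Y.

Sorted (ascending): 104, 104, 113, 121, 127, 127, 139, 140, 143, 160
The 2 values of 104 occupy positions 1–2 → each gets rank 1.
The 2 values of 127 occupy positions 5–6 → each gets rank 5.
Batch Y values → pooled ranks: 140→8, 113→3, 104→1, 127→5, 104→1, 121→4
Rank sum = 8 + 3 + 1 + 5 + 1 + 4 = 22

22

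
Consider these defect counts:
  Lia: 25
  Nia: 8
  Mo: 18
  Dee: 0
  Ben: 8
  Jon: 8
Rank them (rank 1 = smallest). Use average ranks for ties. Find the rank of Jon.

Sorted (ascending): 0, 8, 8, 8, 18, 25
The 3 values of 8 occupy positions 2–4 → average rank 3.
Jon has value 8 → rank 3.

3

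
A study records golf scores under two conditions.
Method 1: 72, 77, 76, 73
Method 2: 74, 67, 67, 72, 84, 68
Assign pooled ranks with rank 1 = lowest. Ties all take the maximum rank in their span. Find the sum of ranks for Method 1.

Sorted (ascending): 67, 67, 68, 72, 72, 73, 74, 76, 77, 84
The 2 values of 67 occupy positions 1–2 → each gets rank 2.
The 2 values of 72 occupy positions 4–5 → each gets rank 5.
Method 1 values → pooled ranks: 72→5, 77→9, 76→8, 73→6
Rank sum = 5 + 9 + 8 + 6 = 28

28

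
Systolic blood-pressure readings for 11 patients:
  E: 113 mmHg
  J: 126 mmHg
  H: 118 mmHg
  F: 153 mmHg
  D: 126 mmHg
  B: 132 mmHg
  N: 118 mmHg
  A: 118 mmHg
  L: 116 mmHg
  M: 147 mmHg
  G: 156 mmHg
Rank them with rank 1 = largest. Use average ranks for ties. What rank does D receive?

5.5

Sorted (descending): 156, 153, 147, 132, 126, 126, 118, 118, 118, 116, 113
The 2 values of 126 occupy positions 5–6 → average rank (5+6)/2 = 5.5.
The 3 values of 118 occupy positions 7–9 → average rank 8.
D has value 126 mmHg → rank 5.5.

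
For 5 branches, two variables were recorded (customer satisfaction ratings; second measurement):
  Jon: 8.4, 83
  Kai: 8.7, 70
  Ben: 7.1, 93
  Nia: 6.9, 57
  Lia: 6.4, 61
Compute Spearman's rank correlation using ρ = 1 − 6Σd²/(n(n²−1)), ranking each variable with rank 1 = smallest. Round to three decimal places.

Ranks of variable 1: 4, 5, 3, 2, 1
Ranks of variable 2: 4, 3, 5, 1, 2
d = r₁ − r₂: 0, 2, -2, 1, -1
d²: 0, 4, 4, 1, 1; Σd² = 10
ρ = 1 − 6·10/(5·24) = 1 − 60/120 = 0.500

0.500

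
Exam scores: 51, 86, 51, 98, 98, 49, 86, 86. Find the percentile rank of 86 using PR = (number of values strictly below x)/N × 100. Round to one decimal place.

N = 8.
Strictly below 86: 3. Equal to 86: 3.
PR = 3/8 × 100 = 37.5

37.5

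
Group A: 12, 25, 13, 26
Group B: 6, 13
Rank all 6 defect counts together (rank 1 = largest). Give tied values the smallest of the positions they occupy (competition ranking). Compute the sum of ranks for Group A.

Sorted (descending): 26, 25, 13, 13, 12, 6
The 2 values of 13 occupy positions 3–4 → each gets rank 3.
Group A values → pooled ranks: 12→5, 25→2, 13→3, 26→1
Rank sum = 5 + 2 + 3 + 1 = 11

11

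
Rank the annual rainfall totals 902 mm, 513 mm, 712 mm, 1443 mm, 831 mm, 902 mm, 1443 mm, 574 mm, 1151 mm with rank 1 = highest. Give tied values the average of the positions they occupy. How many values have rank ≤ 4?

Sorted (descending): 1443, 1443, 1151, 902, 902, 831, 712, 574, 513
The 2 values of 1443 occupy positions 1–2 → average rank (1+2)/2 = 1.5.
The 2 values of 902 occupy positions 4–5 → average rank (4+5)/2 = 4.5.
Ranks ≤ 4: {1.5, 1.5, 3} → 3 values.

3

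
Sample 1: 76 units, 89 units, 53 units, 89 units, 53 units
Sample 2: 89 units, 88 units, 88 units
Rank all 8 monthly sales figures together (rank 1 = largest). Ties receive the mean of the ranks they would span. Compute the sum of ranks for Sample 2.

11

Sorted (descending): 89, 89, 89, 88, 88, 76, 53, 53
The 3 values of 89 occupy positions 1–3 → average rank 2.
The 2 values of 88 occupy positions 4–5 → average rank (4+5)/2 = 4.5.
The 2 values of 53 occupy positions 7–8 → average rank (7+8)/2 = 7.5.
Sample 2 values → pooled ranks: 89→2, 88→4.5, 88→4.5
Rank sum = 2 + 4.5 + 4.5 = 11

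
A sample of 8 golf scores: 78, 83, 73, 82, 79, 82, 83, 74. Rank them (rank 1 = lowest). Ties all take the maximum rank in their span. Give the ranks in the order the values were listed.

3, 8, 1, 6, 4, 6, 8, 2

Sorted (ascending): 73, 74, 78, 79, 82, 82, 83, 83
The 2 values of 82 occupy positions 5–6 → each gets rank 6.
The 2 values of 83 occupy positions 7–8 → each gets rank 8.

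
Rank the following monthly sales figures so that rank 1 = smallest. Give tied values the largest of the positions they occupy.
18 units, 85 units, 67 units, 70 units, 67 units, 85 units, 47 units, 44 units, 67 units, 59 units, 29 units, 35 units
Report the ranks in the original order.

Sorted (ascending): 18, 29, 35, 44, 47, 59, 67, 67, 67, 70, 85, 85
The 3 values of 67 occupy positions 7–9 → each gets rank 9.
The 2 values of 85 occupy positions 11–12 → each gets rank 12.

1, 12, 9, 10, 9, 12, 5, 4, 9, 6, 2, 3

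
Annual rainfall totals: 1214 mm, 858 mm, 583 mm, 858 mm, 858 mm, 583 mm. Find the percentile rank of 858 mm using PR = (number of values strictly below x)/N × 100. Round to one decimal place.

N = 6.
Strictly below 858: 2. Equal to 858: 3.
PR = 2/6 × 100 = 33.3

33.3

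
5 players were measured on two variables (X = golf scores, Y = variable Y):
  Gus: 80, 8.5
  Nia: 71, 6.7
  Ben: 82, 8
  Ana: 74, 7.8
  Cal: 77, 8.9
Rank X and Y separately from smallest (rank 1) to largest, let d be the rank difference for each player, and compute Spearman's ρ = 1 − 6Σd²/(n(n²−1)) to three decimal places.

0.600

Ranks of variable 1: 4, 1, 5, 2, 3
Ranks of variable 2: 4, 1, 3, 2, 5
d = r₁ − r₂: 0, 0, 2, 0, -2
d²: 0, 0, 4, 0, 4; Σd² = 8
ρ = 1 − 6·8/(5·24) = 1 − 48/120 = 0.600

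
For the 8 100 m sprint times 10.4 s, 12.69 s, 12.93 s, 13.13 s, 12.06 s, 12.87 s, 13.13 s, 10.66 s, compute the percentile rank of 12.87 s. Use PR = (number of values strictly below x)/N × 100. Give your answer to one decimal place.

50.0

N = 8.
Strictly below 12.87: 4. Equal to 12.87: 1.
PR = 4/8 × 100 = 50.0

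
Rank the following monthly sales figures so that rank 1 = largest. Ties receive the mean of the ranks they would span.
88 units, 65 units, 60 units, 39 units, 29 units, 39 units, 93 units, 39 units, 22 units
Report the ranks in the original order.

2, 3, 4, 6, 8, 6, 1, 6, 9

Sorted (descending): 93, 88, 65, 60, 39, 39, 39, 29, 22
The 3 values of 39 occupy positions 5–7 → average rank 6.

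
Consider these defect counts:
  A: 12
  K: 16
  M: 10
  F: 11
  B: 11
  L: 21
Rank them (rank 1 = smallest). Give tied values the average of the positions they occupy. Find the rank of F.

Sorted (ascending): 10, 11, 11, 12, 16, 21
The 2 values of 11 occupy positions 2–3 → average rank (2+3)/2 = 2.5.
F has value 11 → rank 2.5.

2.5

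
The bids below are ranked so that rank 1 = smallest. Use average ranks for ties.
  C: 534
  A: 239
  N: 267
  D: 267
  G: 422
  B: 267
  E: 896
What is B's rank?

3

Sorted (ascending): 239, 267, 267, 267, 422, 534, 896
The 3 values of 267 occupy positions 2–4 → average rank 3.
B has value 267 → rank 3.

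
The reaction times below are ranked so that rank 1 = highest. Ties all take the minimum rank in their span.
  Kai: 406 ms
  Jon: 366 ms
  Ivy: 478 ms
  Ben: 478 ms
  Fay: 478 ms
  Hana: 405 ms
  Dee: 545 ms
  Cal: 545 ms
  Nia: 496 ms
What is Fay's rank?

4

Sorted (descending): 545, 545, 496, 478, 478, 478, 406, 405, 366
The 2 values of 545 occupy positions 1–2 → each gets rank 1.
The 3 values of 478 occupy positions 4–6 → each gets rank 4.
Fay has value 478 ms → rank 4.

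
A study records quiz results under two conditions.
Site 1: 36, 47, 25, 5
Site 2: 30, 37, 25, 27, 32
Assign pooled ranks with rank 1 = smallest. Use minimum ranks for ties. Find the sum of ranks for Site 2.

Sorted (ascending): 5, 25, 25, 27, 30, 32, 36, 37, 47
The 2 values of 25 occupy positions 2–3 → each gets rank 2.
Site 2 values → pooled ranks: 30→5, 37→8, 25→2, 27→4, 32→6
Rank sum = 5 + 8 + 2 + 4 + 6 = 25

25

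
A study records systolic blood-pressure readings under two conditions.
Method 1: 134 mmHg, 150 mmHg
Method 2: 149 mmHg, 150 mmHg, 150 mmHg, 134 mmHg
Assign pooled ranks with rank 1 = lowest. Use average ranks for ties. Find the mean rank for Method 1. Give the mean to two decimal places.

Sorted (ascending): 134, 134, 149, 150, 150, 150
The 2 values of 134 occupy positions 1–2 → average rank (1+2)/2 = 1.5.
The 3 values of 150 occupy positions 4–6 → average rank 5.
Method 1 values → pooled ranks: 134→1.5, 150→5
Mean rank = (1.5 + 5) / 2 = 3.25

3.25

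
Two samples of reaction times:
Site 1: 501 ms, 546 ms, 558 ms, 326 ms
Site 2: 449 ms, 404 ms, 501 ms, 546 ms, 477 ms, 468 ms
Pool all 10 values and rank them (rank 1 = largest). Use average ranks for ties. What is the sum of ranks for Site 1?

18

Sorted (descending): 558, 546, 546, 501, 501, 477, 468, 449, 404, 326
The 2 values of 546 occupy positions 2–3 → average rank (2+3)/2 = 2.5.
The 2 values of 501 occupy positions 4–5 → average rank (4+5)/2 = 4.5.
Site 1 values → pooled ranks: 501→4.5, 546→2.5, 558→1, 326→10
Rank sum = 4.5 + 2.5 + 1 + 10 = 18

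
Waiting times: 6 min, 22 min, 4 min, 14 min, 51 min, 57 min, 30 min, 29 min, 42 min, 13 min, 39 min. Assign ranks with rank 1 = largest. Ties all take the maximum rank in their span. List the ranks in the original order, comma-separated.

10, 7, 11, 8, 2, 1, 5, 6, 3, 9, 4

Sorted (descending): 57, 51, 42, 39, 30, 29, 22, 14, 13, 6, 4
No ties — each value takes its position as its rank.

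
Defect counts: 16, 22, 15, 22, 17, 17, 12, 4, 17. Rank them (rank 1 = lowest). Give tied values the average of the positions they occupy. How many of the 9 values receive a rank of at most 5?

Sorted (ascending): 4, 12, 15, 16, 17, 17, 17, 22, 22
The 3 values of 17 occupy positions 5–7 → average rank 6.
The 2 values of 22 occupy positions 8–9 → average rank (8+9)/2 = 8.5.
Ranks ≤ 5: {1, 2, 3, 4} → 4 values.

4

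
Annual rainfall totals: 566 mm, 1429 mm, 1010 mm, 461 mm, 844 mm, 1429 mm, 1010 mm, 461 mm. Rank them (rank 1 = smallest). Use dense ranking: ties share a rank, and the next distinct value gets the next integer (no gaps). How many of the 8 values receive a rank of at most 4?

6

Sorted (ascending): 461, 461, 566, 844, 1010, 1010, 1429, 1429
The 2 values of 461 share dense rank 1.
The 2 values of 1010 share dense rank 4.
The 2 values of 1429 share dense rank 5.
Remaining distinct values take the next consecutive integers.
Ranks ≤ 4: {1, 1, 2, 3, 4, 4} → 6 values.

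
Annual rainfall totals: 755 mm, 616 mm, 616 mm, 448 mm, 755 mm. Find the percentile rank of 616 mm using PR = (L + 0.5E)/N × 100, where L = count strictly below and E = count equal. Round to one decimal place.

N = 5.
Strictly below 616: 1. Equal to 616: 2.
PR = (1 + 0.5·2)/5 × 100 = 40.0

40.0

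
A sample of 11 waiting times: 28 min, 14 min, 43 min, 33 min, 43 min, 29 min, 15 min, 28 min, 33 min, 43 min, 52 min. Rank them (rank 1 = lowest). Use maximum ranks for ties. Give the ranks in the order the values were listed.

Sorted (ascending): 14, 15, 28, 28, 29, 33, 33, 43, 43, 43, 52
The 2 values of 28 occupy positions 3–4 → each gets rank 4.
The 2 values of 33 occupy positions 6–7 → each gets rank 7.
The 3 values of 43 occupy positions 8–10 → each gets rank 10.

4, 1, 10, 7, 10, 5, 2, 4, 7, 10, 11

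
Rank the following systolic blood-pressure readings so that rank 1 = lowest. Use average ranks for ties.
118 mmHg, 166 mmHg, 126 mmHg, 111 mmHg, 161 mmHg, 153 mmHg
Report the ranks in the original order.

Sorted (ascending): 111, 118, 126, 153, 161, 166
No ties — each value takes its position as its rank.

2, 6, 3, 1, 5, 4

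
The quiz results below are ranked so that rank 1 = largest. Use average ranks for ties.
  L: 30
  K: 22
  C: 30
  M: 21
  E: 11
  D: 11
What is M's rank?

4

Sorted (descending): 30, 30, 22, 21, 11, 11
The 2 values of 30 occupy positions 1–2 → average rank (1+2)/2 = 1.5.
The 2 values of 11 occupy positions 5–6 → average rank (5+6)/2 = 5.5.
M has value 21 → rank 4.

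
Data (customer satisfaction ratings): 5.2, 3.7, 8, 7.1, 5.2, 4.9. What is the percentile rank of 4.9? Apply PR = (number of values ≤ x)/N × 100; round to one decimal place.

33.3

N = 6.
Strictly below 4.9: 1. Equal to 4.9: 1.
PR = 2/6 × 100 = 33.3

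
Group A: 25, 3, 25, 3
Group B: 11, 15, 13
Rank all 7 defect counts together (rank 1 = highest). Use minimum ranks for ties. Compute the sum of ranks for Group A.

Sorted (descending): 25, 25, 15, 13, 11, 3, 3
The 2 values of 25 occupy positions 1–2 → each gets rank 1.
The 2 values of 3 occupy positions 6–7 → each gets rank 6.
Group A values → pooled ranks: 25→1, 3→6, 25→1, 3→6
Rank sum = 1 + 6 + 1 + 6 = 14

14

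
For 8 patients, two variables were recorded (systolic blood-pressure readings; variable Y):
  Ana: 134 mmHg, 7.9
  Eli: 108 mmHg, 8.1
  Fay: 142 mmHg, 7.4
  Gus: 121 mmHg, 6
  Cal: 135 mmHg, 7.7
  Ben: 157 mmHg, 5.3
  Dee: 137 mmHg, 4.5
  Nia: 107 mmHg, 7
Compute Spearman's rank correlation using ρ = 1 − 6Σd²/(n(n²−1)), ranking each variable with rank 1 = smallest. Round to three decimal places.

-0.429

Ranks of variable 1: 4, 2, 7, 3, 5, 8, 6, 1
Ranks of variable 2: 7, 8, 5, 3, 6, 2, 1, 4
d = r₁ − r₂: -3, -6, 2, 0, -1, 6, 5, -3
d²: 9, 36, 4, 0, 1, 36, 25, 9; Σd² = 120
ρ = 1 − 6·120/(8·63) = 1 − 720/504 = -0.429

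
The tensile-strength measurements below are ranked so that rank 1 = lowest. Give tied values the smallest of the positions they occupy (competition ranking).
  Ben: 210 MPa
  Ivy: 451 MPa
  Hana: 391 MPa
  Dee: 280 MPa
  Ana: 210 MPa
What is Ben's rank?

1

Sorted (ascending): 210, 210, 280, 391, 451
The 2 values of 210 occupy positions 1–2 → each gets rank 1.
Ben has value 210 MPa → rank 1.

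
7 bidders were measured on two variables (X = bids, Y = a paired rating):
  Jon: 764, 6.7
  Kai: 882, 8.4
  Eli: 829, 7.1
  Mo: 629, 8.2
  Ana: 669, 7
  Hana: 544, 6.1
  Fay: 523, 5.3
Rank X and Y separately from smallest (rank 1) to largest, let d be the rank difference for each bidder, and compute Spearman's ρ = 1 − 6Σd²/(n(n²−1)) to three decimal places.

0.750

Ranks of variable 1: 5, 7, 6, 3, 4, 2, 1
Ranks of variable 2: 3, 7, 5, 6, 4, 2, 1
d = r₁ − r₂: 2, 0, 1, -3, 0, 0, 0
d²: 4, 0, 1, 9, 0, 0, 0; Σd² = 14
ρ = 1 − 6·14/(7·48) = 1 − 84/336 = 0.750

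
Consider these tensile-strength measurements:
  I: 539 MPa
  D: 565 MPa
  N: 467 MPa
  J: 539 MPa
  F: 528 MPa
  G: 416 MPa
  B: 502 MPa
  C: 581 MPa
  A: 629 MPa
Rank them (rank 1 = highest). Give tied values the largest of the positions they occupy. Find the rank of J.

Sorted (descending): 629, 581, 565, 539, 539, 528, 502, 467, 416
The 2 values of 539 occupy positions 4–5 → each gets rank 5.
J has value 539 MPa → rank 5.

5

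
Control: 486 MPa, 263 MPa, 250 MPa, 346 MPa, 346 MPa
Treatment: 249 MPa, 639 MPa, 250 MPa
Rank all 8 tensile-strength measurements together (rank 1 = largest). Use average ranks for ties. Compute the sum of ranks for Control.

20.5

Sorted (descending): 639, 486, 346, 346, 263, 250, 250, 249
The 2 values of 346 occupy positions 3–4 → average rank (3+4)/2 = 3.5.
The 2 values of 250 occupy positions 6–7 → average rank (6+7)/2 = 6.5.
Control values → pooled ranks: 486→2, 263→5, 250→6.5, 346→3.5, 346→3.5
Rank sum = 2 + 5 + 6.5 + 3.5 + 3.5 = 20.5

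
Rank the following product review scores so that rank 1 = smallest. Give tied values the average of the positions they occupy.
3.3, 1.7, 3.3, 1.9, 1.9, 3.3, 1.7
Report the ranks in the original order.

Sorted (ascending): 1.7, 1.7, 1.9, 1.9, 3.3, 3.3, 3.3
The 2 values of 1.7 occupy positions 1–2 → average rank (1+2)/2 = 1.5.
The 2 values of 1.9 occupy positions 3–4 → average rank (3+4)/2 = 3.5.
The 3 values of 3.3 occupy positions 5–7 → average rank 6.

6, 1.5, 6, 3.5, 3.5, 6, 1.5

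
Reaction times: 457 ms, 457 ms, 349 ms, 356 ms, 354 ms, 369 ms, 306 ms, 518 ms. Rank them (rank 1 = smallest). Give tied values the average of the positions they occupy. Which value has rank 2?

Sorted (ascending): 306, 349, 354, 356, 369, 457, 457, 518
The 2 values of 457 occupy positions 6–7 → average rank (6+7)/2 = 6.5.
Rank 2 → value 349.

349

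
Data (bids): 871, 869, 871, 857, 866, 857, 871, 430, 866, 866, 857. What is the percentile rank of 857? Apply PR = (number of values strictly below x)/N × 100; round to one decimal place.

N = 11.
Strictly below 857: 1. Equal to 857: 3.
PR = 1/11 × 100 = 9.1

9.1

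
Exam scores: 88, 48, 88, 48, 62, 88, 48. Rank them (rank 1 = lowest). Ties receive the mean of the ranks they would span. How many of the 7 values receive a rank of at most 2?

Sorted (ascending): 48, 48, 48, 62, 88, 88, 88
The 3 values of 48 occupy positions 1–3 → average rank 2.
The 3 values of 88 occupy positions 5–7 → average rank 6.
Ranks ≤ 2: {2, 2, 2} → 3 values.

3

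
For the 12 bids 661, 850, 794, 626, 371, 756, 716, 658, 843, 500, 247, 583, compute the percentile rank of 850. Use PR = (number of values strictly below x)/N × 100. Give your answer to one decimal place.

91.7

N = 12.
Strictly below 850: 11. Equal to 850: 1.
PR = 11/12 × 100 = 91.7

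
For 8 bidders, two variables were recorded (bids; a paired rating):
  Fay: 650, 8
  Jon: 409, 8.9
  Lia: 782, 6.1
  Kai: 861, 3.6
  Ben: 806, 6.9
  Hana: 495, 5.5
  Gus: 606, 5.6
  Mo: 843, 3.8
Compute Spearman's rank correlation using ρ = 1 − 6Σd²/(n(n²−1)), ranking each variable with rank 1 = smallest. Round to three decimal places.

Ranks of variable 1: 4, 1, 5, 8, 6, 2, 3, 7
Ranks of variable 2: 7, 8, 5, 1, 6, 3, 4, 2
d = r₁ − r₂: -3, -7, 0, 7, 0, -1, -1, 5
d²: 9, 49, 0, 49, 0, 1, 1, 25; Σd² = 134
ρ = 1 − 6·134/(8·63) = 1 − 804/504 = -0.595

-0.595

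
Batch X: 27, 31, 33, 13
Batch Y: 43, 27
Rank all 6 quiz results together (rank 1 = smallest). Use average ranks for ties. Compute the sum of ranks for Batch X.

12.5

Sorted (ascending): 13, 27, 27, 31, 33, 43
The 2 values of 27 occupy positions 2–3 → average rank (2+3)/2 = 2.5.
Batch X values → pooled ranks: 27→2.5, 31→4, 33→5, 13→1
Rank sum = 2.5 + 4 + 5 + 1 = 12.5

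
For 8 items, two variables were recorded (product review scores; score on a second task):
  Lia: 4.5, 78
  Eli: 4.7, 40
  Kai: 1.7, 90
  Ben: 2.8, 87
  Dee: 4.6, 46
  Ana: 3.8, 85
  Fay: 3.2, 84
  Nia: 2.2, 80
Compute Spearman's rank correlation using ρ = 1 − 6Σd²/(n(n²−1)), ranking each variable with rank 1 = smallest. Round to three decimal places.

Ranks of variable 1: 6, 8, 1, 3, 7, 5, 4, 2
Ranks of variable 2: 3, 1, 8, 7, 2, 6, 5, 4
d = r₁ − r₂: 3, 7, -7, -4, 5, -1, -1, -2
d²: 9, 49, 49, 16, 25, 1, 1, 4; Σd² = 154
ρ = 1 − 6·154/(8·63) = 1 − 924/504 = -0.833

-0.833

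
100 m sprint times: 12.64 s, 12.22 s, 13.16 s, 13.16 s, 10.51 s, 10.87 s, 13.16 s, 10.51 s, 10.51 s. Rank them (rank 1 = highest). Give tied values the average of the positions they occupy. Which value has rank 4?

12.64

Sorted (descending): 13.16, 13.16, 13.16, 12.64, 12.22, 10.87, 10.51, 10.51, 10.51
The 3 values of 13.16 occupy positions 1–3 → average rank 2.
The 3 values of 10.51 occupy positions 7–9 → average rank 8.
Rank 4 → value 12.64.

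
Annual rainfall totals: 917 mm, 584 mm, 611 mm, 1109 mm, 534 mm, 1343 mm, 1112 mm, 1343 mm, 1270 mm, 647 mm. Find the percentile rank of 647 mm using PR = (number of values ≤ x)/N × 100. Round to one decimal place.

40.0

N = 10.
Strictly below 647: 3. Equal to 647: 1.
PR = 4/10 × 100 = 40.0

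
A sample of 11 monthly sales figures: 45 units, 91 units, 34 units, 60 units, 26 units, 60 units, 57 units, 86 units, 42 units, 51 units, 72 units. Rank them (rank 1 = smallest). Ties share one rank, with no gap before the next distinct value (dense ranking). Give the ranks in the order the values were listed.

Sorted (ascending): 26, 34, 42, 45, 51, 57, 60, 60, 72, 86, 91
The 2 values of 60 share dense rank 7.
Remaining distinct values take the next consecutive integers.

4, 10, 2, 7, 1, 7, 6, 9, 3, 5, 8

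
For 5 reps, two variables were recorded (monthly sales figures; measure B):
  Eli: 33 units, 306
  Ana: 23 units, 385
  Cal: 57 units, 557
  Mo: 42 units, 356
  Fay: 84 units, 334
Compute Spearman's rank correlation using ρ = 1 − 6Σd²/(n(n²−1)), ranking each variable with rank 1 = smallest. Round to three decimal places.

Ranks of variable 1: 2, 1, 4, 3, 5
Ranks of variable 2: 1, 4, 5, 3, 2
d = r₁ − r₂: 1, -3, -1, 0, 3
d²: 1, 9, 1, 0, 9; Σd² = 20
ρ = 1 − 6·20/(5·24) = 1 − 120/120 = 0.000

0.000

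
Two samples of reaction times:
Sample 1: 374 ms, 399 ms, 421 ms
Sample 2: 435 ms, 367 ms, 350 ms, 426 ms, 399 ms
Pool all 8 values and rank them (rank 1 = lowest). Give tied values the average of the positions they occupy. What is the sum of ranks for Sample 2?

Sorted (ascending): 350, 367, 374, 399, 399, 421, 426, 435
The 2 values of 399 occupy positions 4–5 → average rank (4+5)/2 = 4.5.
Sample 2 values → pooled ranks: 435→8, 367→2, 350→1, 426→7, 399→4.5
Rank sum = 8 + 2 + 1 + 7 + 4.5 = 22.5

22.5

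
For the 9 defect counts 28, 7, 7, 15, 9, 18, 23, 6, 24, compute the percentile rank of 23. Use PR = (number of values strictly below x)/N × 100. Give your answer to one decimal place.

66.7

N = 9.
Strictly below 23: 6. Equal to 23: 1.
PR = 6/9 × 100 = 66.7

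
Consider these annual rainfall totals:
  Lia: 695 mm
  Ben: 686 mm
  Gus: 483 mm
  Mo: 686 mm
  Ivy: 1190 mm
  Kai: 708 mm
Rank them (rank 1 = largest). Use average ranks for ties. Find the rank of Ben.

4.5

Sorted (descending): 1190, 708, 695, 686, 686, 483
The 2 values of 686 occupy positions 4–5 → average rank (4+5)/2 = 4.5.
Ben has value 686 mm → rank 4.5.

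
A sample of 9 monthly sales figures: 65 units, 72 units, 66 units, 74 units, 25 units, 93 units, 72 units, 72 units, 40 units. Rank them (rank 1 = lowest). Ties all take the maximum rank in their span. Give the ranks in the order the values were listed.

3, 7, 4, 8, 1, 9, 7, 7, 2

Sorted (ascending): 25, 40, 65, 66, 72, 72, 72, 74, 93
The 3 values of 72 occupy positions 5–7 → each gets rank 7.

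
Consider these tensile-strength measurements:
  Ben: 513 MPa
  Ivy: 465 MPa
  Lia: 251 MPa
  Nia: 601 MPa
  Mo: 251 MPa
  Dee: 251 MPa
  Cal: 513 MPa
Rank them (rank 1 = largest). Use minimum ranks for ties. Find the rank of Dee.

5

Sorted (descending): 601, 513, 513, 465, 251, 251, 251
The 2 values of 513 occupy positions 2–3 → each gets rank 2.
The 3 values of 251 occupy positions 5–7 → each gets rank 5.
Dee has value 251 MPa → rank 5.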